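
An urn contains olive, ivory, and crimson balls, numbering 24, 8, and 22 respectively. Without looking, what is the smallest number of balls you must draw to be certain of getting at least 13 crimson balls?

45

The worst case draws every non-crimson ball first: 24 + 8 = 32.
The next 13 draws are then forced to be crimson, giving 32 + 13 = 45.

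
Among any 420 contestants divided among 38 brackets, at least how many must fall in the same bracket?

12

The 420 contestants fall into 38 brackets.
If each of the 38 brackets held at most 11, the total would be at most 38 × 11 = 418 < 420, a contradiction.
So at least one holds ⌈420/38⌉ = 12.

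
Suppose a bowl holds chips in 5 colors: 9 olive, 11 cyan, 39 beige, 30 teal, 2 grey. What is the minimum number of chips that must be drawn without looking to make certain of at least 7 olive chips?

The worst case draws every non-olive chip first: 11 + 39 + 30 + 2 = 82.
The next 7 draws are then forced to be olive, giving 82 + 7 = 89.

89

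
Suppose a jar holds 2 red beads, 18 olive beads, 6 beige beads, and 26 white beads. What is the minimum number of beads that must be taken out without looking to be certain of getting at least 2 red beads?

To avoid red beads as long as possible, exhaust the other 3 colors first.
The worst case draws every non-red bead first: 18 + 6 + 26 = 50.
The next 2 draws are then forced to be red, giving 50 + 2 = 52.

52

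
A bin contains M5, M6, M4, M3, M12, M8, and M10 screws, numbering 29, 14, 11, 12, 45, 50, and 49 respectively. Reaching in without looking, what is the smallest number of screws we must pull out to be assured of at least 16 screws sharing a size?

98

In the worst case we take at most 15 of each size, but all 14 M6, all 11 M4, and all 12 M3 (fewer than 15), giving 15 + 14 + 11 + 12 + 15 + 15 + 15 = 97.
One more screw then forces some size to 16, so 97 + 1 = 98.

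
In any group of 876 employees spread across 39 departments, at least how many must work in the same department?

The 876 employees fall into 39 departments.
If each of the 39 departments held at most 22, the total would be at most 39 × 22 = 858 < 876, a contradiction.
So at least one holds ⌈876/39⌉ = 23.

23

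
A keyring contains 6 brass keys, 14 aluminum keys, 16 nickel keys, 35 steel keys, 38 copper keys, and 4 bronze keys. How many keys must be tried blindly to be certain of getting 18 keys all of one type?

In the worst case we take at most 17 of each type, but all 6 brass, all 14 aluminum, all 16 nickel, and all 4 bronze (fewer than 17), giving 6 + 14 + 16 + 17 + 17 + 4 = 74.
One more key then forces some type to 18, so 74 + 1 = 75.

75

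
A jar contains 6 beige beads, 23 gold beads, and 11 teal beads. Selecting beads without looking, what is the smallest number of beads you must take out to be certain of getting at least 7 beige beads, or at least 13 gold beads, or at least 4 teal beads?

The worst case stops just short of every target: 6 beige, 12 gold, 3 teal — 6 + 12 + 3 = 21 beads.
One more bead must push some color to its target, so 21 + 1 = 22.

22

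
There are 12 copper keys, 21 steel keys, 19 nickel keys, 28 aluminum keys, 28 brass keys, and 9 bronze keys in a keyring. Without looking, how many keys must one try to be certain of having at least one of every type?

The hardest type to obtain is bronze: we could draw every other key first — 117 − 9 = 108 keys — without a single bronze one.
The next draw must be bronze, so 108 + 1 = 109.

109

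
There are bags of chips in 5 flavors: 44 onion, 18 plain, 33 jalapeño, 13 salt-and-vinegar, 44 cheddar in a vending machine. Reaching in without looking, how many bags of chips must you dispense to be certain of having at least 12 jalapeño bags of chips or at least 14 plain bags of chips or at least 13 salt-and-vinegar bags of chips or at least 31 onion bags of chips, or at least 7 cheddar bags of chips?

73

Each of the 5 flavors has its own threshold; avoid all of them simultaneously.
The worst case stops just short of every target: 30 onion, 13 plain, 11 jalapeño, 12 salt-and-vinegar, 6 cheddar — 30 + 13 + 11 + 12 + 6 = 72 bags of chips.
One more bag of chips must push some flavor to its target, so 72 + 1 = 73.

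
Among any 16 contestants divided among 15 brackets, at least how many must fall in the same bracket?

2

The 16 contestants fall into 15 brackets.
If each of the 15 brackets held at most 1, the total would be at most 15 × 1 = 15 < 16, a contradiction.
So at least one holds ⌈16/15⌉ = 2.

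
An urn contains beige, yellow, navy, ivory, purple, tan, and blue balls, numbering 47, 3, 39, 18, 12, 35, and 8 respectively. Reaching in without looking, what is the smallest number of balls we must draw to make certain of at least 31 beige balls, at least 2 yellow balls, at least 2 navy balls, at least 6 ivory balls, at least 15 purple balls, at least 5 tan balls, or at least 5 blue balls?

The worst case stops just short of every target: 30 beige, 1 yellow, 1 navy, 5 ivory, all 12 purple, 4 tan, 4 blue — 30 + 1 + 1 + 5 + 12 + 4 + 4 = 57 balls.
One more ball must push some color to its target, so 57 + 1 = 58.

58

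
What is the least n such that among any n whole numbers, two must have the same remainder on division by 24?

25

Two integers differ by a multiple of 24 exactly when they share a remainder mod 24.
There are 24 residue classes mod 24, so 24 integers can all lie in distinct classes.
One more integer must repeat a residue, giving a difference divisible by 24. So n = 24 + 1 = 25.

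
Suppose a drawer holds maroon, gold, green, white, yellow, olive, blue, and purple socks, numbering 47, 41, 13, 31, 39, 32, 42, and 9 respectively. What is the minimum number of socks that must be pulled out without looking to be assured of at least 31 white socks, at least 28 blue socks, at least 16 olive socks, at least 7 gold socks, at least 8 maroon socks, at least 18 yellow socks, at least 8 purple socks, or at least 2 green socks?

The worst case stops just short of every target: 7 maroon, 6 gold, 1 green, 30 white, 17 yellow, 15 olive, 27 blue, 7 purple — 7 + 6 + 1 + 30 + 17 + 15 + 27 + 7 = 110 socks.
One more sock must push some color to its target, so 110 + 1 = 111.

111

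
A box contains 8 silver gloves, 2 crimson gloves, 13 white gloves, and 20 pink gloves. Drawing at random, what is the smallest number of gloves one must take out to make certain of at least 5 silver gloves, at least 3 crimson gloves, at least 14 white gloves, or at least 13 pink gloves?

The worst case stops just short of every target: 4 silver, 2 crimson, 13 white, 12 pink — 4 + 2 + 13 + 12 = 31 gloves.
One more glove must push some color to its target, so 31 + 1 = 32.

32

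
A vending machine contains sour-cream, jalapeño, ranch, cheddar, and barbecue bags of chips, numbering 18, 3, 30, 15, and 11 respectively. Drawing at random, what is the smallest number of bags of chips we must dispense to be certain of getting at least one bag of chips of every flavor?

75

The hardest flavor to obtain is jalapeño: we could draw every other bag of chips first — 77 − 3 = 74 bags of chips — without a single jalapeño one.
The next draw must be jalapeño, so 74 + 1 = 75.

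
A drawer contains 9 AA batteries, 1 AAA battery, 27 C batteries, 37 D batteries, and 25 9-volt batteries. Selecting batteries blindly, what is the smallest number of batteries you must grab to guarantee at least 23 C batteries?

95

The worst case draws every non-C battery first: 9 + 1 + 37 + 25 = 72.
The next 23 draws are then forced to be C, giving 72 + 23 = 95.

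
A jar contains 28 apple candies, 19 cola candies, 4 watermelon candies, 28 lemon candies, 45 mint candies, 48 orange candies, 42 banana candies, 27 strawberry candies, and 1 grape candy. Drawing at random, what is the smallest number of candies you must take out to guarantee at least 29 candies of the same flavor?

192

In the worst case we take at most 28 of each flavor, but all 19 cola, all 4 watermelon, all 27 strawberry, and all 1 grape (fewer than 28), giving 28 + 19 + 4 + 28 + 28 + 28 + 28 + 27 + 1 = 191.
One more candy then forces some flavor to 29, so 191 + 1 = 192.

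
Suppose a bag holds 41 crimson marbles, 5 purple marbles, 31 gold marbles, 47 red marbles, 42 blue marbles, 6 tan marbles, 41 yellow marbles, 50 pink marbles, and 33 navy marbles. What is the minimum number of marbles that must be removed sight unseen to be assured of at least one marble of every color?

292

The hardest color to obtain is purple: we could draw every other marble first — 296 − 5 = 291 marbles — without a single purple one.
The next draw must be purple, so 291 + 1 = 292.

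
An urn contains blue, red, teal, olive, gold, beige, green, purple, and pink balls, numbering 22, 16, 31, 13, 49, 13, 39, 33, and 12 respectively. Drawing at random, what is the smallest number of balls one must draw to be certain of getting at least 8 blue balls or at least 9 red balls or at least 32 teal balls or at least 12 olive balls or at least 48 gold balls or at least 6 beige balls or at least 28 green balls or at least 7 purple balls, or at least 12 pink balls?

The worst case stops just short of every target: 7 blue, 8 red, 31 teal, 11 olive, 47 gold, 5 beige, 27 green, 6 purple, 11 pink — 7 + 8 + 31 + 11 + 47 + 5 + 27 + 6 + 11 = 153 balls.
One more ball must push some color to its target, so 153 + 1 = 154.

154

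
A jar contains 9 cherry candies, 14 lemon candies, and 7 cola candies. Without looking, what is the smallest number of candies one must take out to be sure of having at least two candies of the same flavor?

4

Treat the 3 flavors as pigeonholes.
The worst case takes 1 candy of each flavor without reaching 2 of any: 3 × 1 = 3.
The next candy must bring some flavor to 2, so 3 + 1 = 4.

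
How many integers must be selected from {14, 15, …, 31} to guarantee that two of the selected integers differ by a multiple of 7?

8

Group the integers by remainder mod 7; there are 7 residue classes, each nonempty in this range.
Choosing one from each class (7 integers) avoids any shared remainder.
One more choice must repeat a class, so two differ by a multiple of 7. Hence 7 + 1 = 8.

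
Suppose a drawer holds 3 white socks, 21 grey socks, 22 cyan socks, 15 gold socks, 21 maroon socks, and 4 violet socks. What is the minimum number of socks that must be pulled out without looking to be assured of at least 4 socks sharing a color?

The worst case takes 3 socks of each color without reaching 4 of any: 6 × 3 = 18.
The next sock must bring some color to 4, so 18 + 1 = 19.

19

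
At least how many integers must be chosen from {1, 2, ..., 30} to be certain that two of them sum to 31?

16

Partition {1, …, 30} into 15 pairs: {1,30}, {2,29}, …, {15,16}.
Choosing 15 integers — say the integers 1 through 15 — takes one from each pair and avoids the property.
Choosing 16 forces two into the same pair by pigeonhole, and those sum to 31. So 16.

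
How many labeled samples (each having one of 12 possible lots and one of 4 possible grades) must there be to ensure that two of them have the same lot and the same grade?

There are 12 × 4 = 48 (lot, grade) combinations acting as pigeonholes.
With 48 labeled samples we could place one in each, avoiding any repeat.
One more forces some (lot, grade) pair to hold 2, so 48 + 1 = 49.

49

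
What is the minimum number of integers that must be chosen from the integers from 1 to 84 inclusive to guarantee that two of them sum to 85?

43

Partition {1, …, 84} into 42 pairs: {1,84}, {2,83}, …, {42,43}.
Choosing 42 integers — say the integers 1 through 42 — takes one from each pair and avoids the property.
Choosing 43 forces two into the same pair by pigeonhole, and those sum to 85. So 43.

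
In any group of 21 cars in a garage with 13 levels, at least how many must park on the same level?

If each of the 13 levels held at most 1, the total would be at most 13 × 1 = 13 < 21, a contradiction.
So at least one holds ⌈21/13⌉ = 2.

2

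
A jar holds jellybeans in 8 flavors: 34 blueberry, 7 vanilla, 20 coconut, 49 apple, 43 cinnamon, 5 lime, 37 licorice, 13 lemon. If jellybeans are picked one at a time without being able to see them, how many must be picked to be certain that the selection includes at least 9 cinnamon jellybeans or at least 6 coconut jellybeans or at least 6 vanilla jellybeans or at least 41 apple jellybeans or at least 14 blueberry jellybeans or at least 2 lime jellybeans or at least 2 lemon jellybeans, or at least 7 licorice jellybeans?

The worst case stops just short of every target: 13 blueberry, 5 vanilla, 5 coconut, 40 apple, 8 cinnamon, 1 lime, 6 licorice, 1 lemon — 13 + 5 + 5 + 40 + 8 + 1 + 6 + 1 = 79 jellybeans.
One more jellybean must push some flavor to its target, so 79 + 1 = 80.

80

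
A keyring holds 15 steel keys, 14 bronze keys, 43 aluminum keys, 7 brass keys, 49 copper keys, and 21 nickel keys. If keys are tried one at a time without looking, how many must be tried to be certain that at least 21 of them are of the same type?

97

In the worst case we take at most 20 of each type, but all 15 steel, all 14 bronze, and all 7 brass (fewer than 20), giving 15 + 14 + 20 + 7 + 20 + 20 = 96.
One more key then forces some type to 21, so 96 + 1 = 97.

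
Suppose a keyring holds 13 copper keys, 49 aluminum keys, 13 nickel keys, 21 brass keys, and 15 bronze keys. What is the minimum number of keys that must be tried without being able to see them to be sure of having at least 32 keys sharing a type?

In the worst case we take at most 31 of each type, but all 13 copper, all 13 nickel, all 21 brass, and all 15 bronze (fewer than 31), giving 13 + 31 + 13 + 21 + 15 = 93.
One more key then forces some type to 32, so 93 + 1 = 94.

94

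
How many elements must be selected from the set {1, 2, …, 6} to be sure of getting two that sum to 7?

4

Partition {1, …, 6} into 3 pairs: {1,6}, {2,5}, …, {3,4}.
Choosing 3 integers — say the integers 1 through 3 — takes one from each pair and avoids the property.
Choosing 4 forces two into the same pair by pigeonhole, and those sum to 7. So 4.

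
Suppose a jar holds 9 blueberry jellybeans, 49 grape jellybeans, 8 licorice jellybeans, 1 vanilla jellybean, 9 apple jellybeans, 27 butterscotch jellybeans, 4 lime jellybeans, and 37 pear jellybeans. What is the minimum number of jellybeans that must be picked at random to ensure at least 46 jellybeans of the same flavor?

141

In the worst case we take at most 45 of each flavor, but all 9 blueberry, all 8 licorice, all 1 vanilla, all 9 apple, all 27 butterscotch, all 4 lime, and all 37 pear (fewer than 45), giving 9 + 45 + 8 + 1 + 9 + 27 + 4 + 37 = 140.
One more jellybean then forces some flavor to 46, so 140 + 1 = 141.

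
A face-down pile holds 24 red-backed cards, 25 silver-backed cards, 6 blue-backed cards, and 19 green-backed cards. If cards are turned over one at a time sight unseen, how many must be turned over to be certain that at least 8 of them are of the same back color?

28

In the worst case we take at most 7 of each back color, but all 6 blue-backed (fewer than 7), giving 7 + 7 + 6 + 7 = 27.
One more card then forces some back color to 8, so 27 + 1 = 28.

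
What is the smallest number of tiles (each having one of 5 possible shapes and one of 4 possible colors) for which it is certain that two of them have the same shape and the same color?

21

There are 5 × 4 = 20 (shape, color) combinations acting as pigeonholes.
With 20 tiles we could place one in each, avoiding any repeat.
One more forces some (shape, color) pair to hold 2, so 20 + 1 = 21.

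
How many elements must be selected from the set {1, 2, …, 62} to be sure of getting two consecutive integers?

32

Partition {1, …, 62} into 31 pairs: {1,2}, {3,4}, …, {61,62}.
Choosing 31 integers — say the 31 even numbers 2, 4, …, 62 — takes one from each pair and avoids the property.
Choosing 32 forces two into the same pair by pigeonhole, and those are consecutive. So 32.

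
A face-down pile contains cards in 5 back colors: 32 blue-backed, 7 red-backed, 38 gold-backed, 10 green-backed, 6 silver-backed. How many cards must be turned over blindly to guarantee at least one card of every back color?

88

The hardest back color to obtain is silver-backed: we could draw every other card first — 93 − 6 = 87 cards — without a single silver-backed one.
The next draw must be silver-backed, so 87 + 1 = 88.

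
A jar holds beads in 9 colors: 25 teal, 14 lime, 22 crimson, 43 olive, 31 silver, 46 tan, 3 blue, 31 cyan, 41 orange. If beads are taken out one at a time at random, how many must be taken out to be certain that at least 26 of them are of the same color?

In the worst case we take at most 25 of each color, but all 14 lime, all 22 crimson, and all 3 blue (fewer than 25), giving 25 + 14 + 22 + 25 + 25 + 25 + 3 + 25 + 25 = 189.
One more bead then forces some color to 26, so 189 + 1 = 190.

190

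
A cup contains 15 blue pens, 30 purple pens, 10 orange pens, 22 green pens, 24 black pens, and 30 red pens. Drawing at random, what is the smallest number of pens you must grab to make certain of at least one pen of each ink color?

122

The hardest ink color to obtain is orange: we could draw every other pen first — 131 − 10 = 121 pens — without a single orange one.
The next draw must be orange, so 121 + 1 = 122.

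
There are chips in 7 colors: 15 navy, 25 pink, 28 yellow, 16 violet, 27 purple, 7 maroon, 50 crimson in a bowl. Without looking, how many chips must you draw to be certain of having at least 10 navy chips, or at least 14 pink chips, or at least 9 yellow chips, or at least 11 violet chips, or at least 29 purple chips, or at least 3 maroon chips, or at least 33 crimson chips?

Each of the 7 colors has its own threshold; avoid all of them simultaneously.
The worst case stops just short of every target: 9 navy, 13 pink, 8 yellow, 10 violet, all 27 purple, 2 maroon, 32 crimson — 9 + 13 + 8 + 10 + 27 + 2 + 32 = 101 chips.
One more chip must push some color to its target, so 101 + 1 = 102.

102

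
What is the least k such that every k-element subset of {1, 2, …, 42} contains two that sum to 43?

22

Partition {1, …, 42} into 21 pairs: {1,42}, {2,41}, …, {21,22}.
Choosing 21 integers — say the integers 1 through 21 — takes one from each pair and avoids the property.
Choosing 22 forces two into the same pair by pigeonhole, and those sum to 43. So 22.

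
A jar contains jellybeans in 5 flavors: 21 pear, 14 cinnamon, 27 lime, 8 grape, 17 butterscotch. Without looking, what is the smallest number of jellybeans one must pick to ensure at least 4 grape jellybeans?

83

The worst case draws every non-grape jellybean first: 21 + 14 + 27 + 17 = 79.
The next 4 draws are then forced to be grape, giving 79 + 4 = 83.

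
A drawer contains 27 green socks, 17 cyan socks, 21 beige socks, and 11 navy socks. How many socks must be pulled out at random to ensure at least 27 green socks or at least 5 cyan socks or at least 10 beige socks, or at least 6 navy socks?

45

Each of the 4 colors has its own threshold; avoid all of them simultaneously.
The worst case stops just short of every target: 26 green, 4 cyan, 9 beige, 5 navy — 26 + 4 + 9 + 5 = 44 socks.
One more sock must push some color to its target, so 44 + 1 = 45.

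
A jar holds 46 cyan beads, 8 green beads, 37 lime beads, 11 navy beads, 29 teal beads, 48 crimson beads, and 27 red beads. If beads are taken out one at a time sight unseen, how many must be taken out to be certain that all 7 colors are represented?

199

The hardest color to obtain is green: we could draw every other bead first — 206 − 8 = 198 beads — without a single green one.
The next draw must be green, so 198 + 1 = 199.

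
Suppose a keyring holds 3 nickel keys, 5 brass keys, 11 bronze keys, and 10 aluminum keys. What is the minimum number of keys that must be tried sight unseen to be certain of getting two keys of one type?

The worst case takes 1 key of each type without reaching 2 of any: 4 × 1 = 4.
The next key must bring some type to 2, so 4 + 1 = 5.

5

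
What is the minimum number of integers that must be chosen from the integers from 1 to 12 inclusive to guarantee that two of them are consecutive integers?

7

Partition {1, …, 12} into 6 pairs: {1,2}, {3,4}, …, {11,12}.
Choosing 6 integers — say the 6 even numbers 2, 4, …, 12 — takes one from each pair and avoids the property.
Choosing 7 forces two into the same pair by pigeonhole, and those are consecutive. So 7.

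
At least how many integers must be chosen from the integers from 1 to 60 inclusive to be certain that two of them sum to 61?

Partition {1, …, 60} into 30 pairs: {1,60}, {2,59}, …, {30,31}.
Choosing 30 integers — say the integers 1 through 30 — takes one from each pair and avoids the property.
Choosing 31 forces two into the same pair by pigeonhole, and those sum to 61. So 31.

31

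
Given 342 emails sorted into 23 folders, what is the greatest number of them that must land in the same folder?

15

If each of the 23 folders held at most 14, the total would be at most 23 × 14 = 322 < 342, a contradiction.
So at least one holds ⌈342/23⌉ = 15.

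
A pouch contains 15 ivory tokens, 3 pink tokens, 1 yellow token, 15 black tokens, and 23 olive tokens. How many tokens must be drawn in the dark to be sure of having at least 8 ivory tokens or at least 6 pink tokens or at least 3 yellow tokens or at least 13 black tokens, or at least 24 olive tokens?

47

The worst case stops just short of every target: 7 ivory, all 3 pink, all 1 yellow, 12 black, 23 olive — 7 + 3 + 1 + 12 + 23 = 46 tokens.
One more token must push some color to its target, so 46 + 1 = 47.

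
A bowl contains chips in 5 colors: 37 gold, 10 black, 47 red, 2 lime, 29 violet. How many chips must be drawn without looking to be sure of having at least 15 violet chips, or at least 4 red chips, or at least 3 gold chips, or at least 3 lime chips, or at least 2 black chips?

23

The worst case stops just short of every target: 2 gold, 1 black, 3 red, 2 lime, 14 violet — 2 + 1 + 3 + 2 + 14 = 22 chips.
One more chip must push some color to its target, so 22 + 1 = 23.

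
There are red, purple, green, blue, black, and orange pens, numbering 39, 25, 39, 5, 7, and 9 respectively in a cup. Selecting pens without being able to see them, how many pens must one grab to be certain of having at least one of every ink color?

The hardest ink color to obtain is blue: we could draw every other pen first — 124 − 5 = 119 pens — without a single blue one.
The next draw must be blue, so 119 + 1 = 120.

120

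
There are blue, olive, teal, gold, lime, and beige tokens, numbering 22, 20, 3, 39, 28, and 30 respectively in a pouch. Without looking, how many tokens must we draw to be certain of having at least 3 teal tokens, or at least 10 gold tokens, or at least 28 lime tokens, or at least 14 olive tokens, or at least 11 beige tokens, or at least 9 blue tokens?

70

Each of the 6 colors has its own threshold; avoid all of them simultaneously.
The worst case stops just short of every target: 8 blue, 13 olive, 2 teal, 9 gold, 27 lime, 10 beige — 8 + 13 + 2 + 9 + 27 + 10 = 69 tokens.
One more token must push some color to its target, so 69 + 1 = 70.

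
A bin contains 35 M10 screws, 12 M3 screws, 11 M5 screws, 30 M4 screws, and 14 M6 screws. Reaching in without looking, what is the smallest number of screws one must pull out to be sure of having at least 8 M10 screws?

To avoid M10 screws as long as possible, exhaust the other 4 sizes first.
The worst case draws every non-M10 screw first: 12 + 11 + 30 + 14 = 67.
The next 8 draws are then forced to be M10, giving 67 + 8 = 75.

75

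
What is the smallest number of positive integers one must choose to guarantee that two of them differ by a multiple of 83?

Two integers differ by a multiple of 83 exactly when they share a remainder mod 83.
There are 83 residue classes mod 83, so 83 integers can all lie in distinct classes.
One more integer must repeat a residue, giving a difference divisible by 83. So n = 83 + 1 = 84.

84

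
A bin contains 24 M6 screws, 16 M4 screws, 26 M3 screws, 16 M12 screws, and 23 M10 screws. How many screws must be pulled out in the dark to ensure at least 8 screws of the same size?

36

Treat the 5 sizes as pigeonholes.
The worst case takes 7 screws of each size without reaching 8 of any: 5 × 7 = 35.
The next screw must bring some size to 8, so 35 + 1 = 36.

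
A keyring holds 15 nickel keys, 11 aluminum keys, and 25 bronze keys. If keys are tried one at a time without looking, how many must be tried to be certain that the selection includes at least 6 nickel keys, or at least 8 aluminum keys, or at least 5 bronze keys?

The worst case stops just short of every target: 5 nickel, 7 aluminum, 4 bronze — 5 + 7 + 4 = 16 keys.
One more key must push some type to its target, so 16 + 1 = 17.

17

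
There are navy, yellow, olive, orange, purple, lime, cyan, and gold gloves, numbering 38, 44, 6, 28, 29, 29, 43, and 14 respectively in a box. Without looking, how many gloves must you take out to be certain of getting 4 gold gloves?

To avoid gold gloves as long as possible, exhaust the other 7 colors first.
The worst case draws every non-gold glove first: 38 + 44 + 6 + 28 + 29 + 29 + 43 = 217.
The next 4 draws are then forced to be gold, giving 217 + 4 = 221.

221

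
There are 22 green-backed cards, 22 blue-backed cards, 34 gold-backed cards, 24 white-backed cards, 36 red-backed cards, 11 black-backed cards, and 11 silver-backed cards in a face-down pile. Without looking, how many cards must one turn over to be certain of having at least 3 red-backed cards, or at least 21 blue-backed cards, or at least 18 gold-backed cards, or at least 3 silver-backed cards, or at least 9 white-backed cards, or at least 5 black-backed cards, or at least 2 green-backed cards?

The worst case stops just short of every target: 1 green-backed, 20 blue-backed, 17 gold-backed, 8 white-backed, 2 red-backed, 4 black-backed, 2 silver-backed — 1 + 20 + 17 + 8 + 2 + 4 + 2 = 54 cards.
One more card must push some back color to its target, so 54 + 1 = 55.

55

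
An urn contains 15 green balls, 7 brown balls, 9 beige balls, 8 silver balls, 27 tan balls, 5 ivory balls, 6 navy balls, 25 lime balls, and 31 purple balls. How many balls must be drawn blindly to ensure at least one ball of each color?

The hardest color to obtain is ivory: we could draw every other ball first — 133 − 5 = 128 balls — without a single ivory one.
The next draw must be ivory, so 128 + 1 = 129.

129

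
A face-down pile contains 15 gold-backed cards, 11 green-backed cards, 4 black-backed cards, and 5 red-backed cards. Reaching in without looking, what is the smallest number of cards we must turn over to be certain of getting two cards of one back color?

5

Treat the 4 back colors as pigeonholes.
The worst case takes 1 card of each back color without reaching 2 of any: 4 × 1 = 4.
The next card must bring some back color to 2, so 4 + 1 = 5.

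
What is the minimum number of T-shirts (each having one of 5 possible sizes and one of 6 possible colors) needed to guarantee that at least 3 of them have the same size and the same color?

There are 5 × 6 = 30 (size, color) combinations acting as pigeonholes.
With 30 × 2 = 60 T-shirts we could place exactly 2 in each, with no (size, color) pair reaching 3.
One more forces some (size, color) pair to hold 3, so 60 + 1 = 61.

61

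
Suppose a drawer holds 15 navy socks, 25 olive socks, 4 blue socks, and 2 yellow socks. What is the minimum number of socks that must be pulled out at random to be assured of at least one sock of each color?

The hardest color to obtain is yellow: we could draw every other sock first — 46 − 2 = 44 socks — without a single yellow one.
The next draw must be yellow, so 44 + 1 = 45.

45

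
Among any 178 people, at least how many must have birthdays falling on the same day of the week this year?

26

There are 7 days of the week, which serve as the pigeonholes.
If each of the 7 days of the week held at most 25, the total would be at most 7 × 25 = 175 < 178, a contradiction.
So at least one holds ⌈178/7⌉ = 26.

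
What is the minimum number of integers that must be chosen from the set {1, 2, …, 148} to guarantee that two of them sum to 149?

Partition {1, …, 148} into 74 pairs: {1,148}, {2,147}, …, {74,75}.
Choosing 74 integers — say the integers 1 through 74 — takes one from each pair and avoids the property.
Choosing 75 forces two into the same pair by pigeonhole, and those sum to 149. So 75.

75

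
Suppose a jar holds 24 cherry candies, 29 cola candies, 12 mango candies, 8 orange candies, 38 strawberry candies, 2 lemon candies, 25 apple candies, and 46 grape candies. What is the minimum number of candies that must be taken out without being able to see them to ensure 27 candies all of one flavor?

150

In the worst case we take at most 26 of each flavor, but all 24 cherry, all 12 mango, all 8 orange, all 2 lemon, and all 25 apple (fewer than 26), giving 24 + 26 + 12 + 8 + 26 + 2 + 25 + 26 = 149.
One more candy then forces some flavor to 27, so 149 + 1 = 150.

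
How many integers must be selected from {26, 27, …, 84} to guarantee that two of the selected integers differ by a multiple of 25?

Group the integers by remainder mod 25; there are 25 residue classes, each nonempty in this range.
Choosing one from each class (25 integers) avoids any shared remainder.
One more choice must repeat a class, so two differ by a multiple of 25. Hence 25 + 1 = 26.

26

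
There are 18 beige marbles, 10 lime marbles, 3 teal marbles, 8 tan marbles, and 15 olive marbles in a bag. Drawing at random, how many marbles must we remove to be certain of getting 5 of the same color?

Treat the 5 colors as pigeonholes.
In the worst case we take at most 4 of each color, but all 3 teal (fewer than 4), giving 4 + 4 + 3 + 4 + 4 = 19.
One more marble then forces some color to 5, so 19 + 1 = 20.

20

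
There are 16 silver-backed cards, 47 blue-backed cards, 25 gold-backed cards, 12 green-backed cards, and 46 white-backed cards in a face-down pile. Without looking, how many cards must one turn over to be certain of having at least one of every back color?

135

The hardest back color to obtain is green-backed: we could draw every other card first — 146 − 12 = 134 cards — without a single green-backed one.
The next draw must be green-backed, so 134 + 1 = 135.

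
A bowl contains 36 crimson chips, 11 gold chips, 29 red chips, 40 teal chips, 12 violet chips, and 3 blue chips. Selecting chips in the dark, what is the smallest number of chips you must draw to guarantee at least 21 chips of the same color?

87

Treat the 6 colors as pigeonholes.
In the worst case we take at most 20 of each color, but all 11 gold, all 12 violet, and all 3 blue (fewer than 20), giving 20 + 11 + 20 + 20 + 12 + 3 = 86.
One more chip then forces some color to 21, so 86 + 1 = 87.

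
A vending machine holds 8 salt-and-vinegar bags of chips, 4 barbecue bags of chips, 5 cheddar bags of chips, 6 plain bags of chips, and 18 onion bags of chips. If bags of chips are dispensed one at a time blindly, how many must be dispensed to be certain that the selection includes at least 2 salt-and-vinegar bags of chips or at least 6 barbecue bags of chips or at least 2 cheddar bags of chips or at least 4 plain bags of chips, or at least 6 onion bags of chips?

The worst case stops just short of every target: 1 salt-and-vinegar, all 4 barbecue, 1 cheddar, 3 plain, 5 onion — 1 + 4 + 1 + 3 + 5 = 14 bags of chips.
One more bag of chips must push some flavor to its target, so 14 + 1 = 15.

15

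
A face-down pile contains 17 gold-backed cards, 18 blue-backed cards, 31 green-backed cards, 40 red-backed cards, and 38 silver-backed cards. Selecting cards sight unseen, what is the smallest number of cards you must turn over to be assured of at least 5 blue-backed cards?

131

The worst case draws every non-blue-backed card first: 17 + 31 + 40 + 38 = 126.
The next 5 draws are then forced to be blue-backed, giving 126 + 5 = 131.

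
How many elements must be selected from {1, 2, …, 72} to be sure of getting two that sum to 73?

Partition {1, …, 72} into 36 pairs: {1,72}, {2,71}, …, {36,37}.
Choosing 36 integers — say the integers 1 through 36 — takes one from each pair and avoids the property.
Choosing 37 forces two into the same pair by pigeonhole, and those sum to 73. So 37.

37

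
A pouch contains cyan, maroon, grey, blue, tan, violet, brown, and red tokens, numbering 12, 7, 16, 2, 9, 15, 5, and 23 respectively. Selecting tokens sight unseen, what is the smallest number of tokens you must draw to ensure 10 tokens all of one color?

60

Treat the 8 colors as pigeonholes.
In the worst case we take at most 9 of each color, but all 7 maroon, all 2 blue, and all 5 brown (fewer than 9), giving 9 + 7 + 9 + 2 + 9 + 9 + 5 + 9 = 59.
One more token then forces some color to 10, so 59 + 1 = 60.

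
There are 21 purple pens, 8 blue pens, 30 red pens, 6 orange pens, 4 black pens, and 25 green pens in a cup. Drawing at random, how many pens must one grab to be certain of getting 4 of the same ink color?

Treat the 6 ink colors as pigeonholes.
The worst case takes 3 pens of each ink color without reaching 4 of any: 6 × 3 = 18.
The next pen must bring some ink color to 4, so 18 + 1 = 19.

19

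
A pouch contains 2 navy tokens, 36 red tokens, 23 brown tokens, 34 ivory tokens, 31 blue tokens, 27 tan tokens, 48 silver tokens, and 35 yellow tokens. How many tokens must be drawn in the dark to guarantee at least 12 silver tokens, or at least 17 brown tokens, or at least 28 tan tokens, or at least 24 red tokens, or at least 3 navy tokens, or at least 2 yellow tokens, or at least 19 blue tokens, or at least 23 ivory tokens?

121

The worst case stops just short of every target: 2 navy, 23 red, 16 brown, 22 ivory, 18 blue, 27 tan, 11 silver, 1 yellow — 2 + 23 + 16 + 22 + 18 + 27 + 11 + 1 = 120 tokens.
One more token must push some color to its target, so 120 + 1 = 121.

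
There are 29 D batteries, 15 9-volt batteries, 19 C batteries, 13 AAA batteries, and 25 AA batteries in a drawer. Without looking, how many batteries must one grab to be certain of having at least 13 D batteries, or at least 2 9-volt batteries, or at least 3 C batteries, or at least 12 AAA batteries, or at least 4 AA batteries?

The worst case stops just short of every target: 12 D, 1 9-volt, 2 C, 11 AAA, 3 AA — 12 + 1 + 2 + 11 + 3 = 29 batteries.
One more battery must push some type to its target, so 29 + 1 = 30.

30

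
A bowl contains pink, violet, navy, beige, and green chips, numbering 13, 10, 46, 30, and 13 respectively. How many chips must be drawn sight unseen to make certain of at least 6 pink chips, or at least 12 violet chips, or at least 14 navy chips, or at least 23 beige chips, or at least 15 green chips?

The worst case stops just short of every target: 5 pink, all 10 violet, 13 navy, 22 beige, all 13 green — 5 + 10 + 13 + 22 + 13 = 63 chips.
One more chip must push some color to its target, so 63 + 1 = 64.

64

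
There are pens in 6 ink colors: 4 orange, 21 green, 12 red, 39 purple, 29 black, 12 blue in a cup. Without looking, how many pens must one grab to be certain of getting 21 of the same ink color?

89

In the worst case we take at most 20 of each ink color, but all 4 orange, all 12 red, and all 12 blue (fewer than 20), giving 4 + 20 + 12 + 20 + 20 + 12 = 88.
One more pen then forces some ink color to 21, so 88 + 1 = 89.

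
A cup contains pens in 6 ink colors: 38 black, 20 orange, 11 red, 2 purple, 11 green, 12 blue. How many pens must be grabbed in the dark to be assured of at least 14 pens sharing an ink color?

In the worst case we take at most 13 of each ink color, but all 11 red, all 2 purple, all 11 green, and all 12 blue (fewer than 13), giving 13 + 13 + 11 + 2 + 11 + 12 = 62.
One more pen then forces some ink color to 14, so 62 + 1 = 63.

63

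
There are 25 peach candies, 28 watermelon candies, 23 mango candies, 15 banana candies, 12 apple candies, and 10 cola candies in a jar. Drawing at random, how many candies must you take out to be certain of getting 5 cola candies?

To avoid cola candies as long as possible, exhaust the other 5 flavors first.
The worst case draws every non-cola candy first: 25 + 28 + 23 + 15 + 12 = 103.
The next 5 draws are then forced to be cola, giving 103 + 5 = 108.

108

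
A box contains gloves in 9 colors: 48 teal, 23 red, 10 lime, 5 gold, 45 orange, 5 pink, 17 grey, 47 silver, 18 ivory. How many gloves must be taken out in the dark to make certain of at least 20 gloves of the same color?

In the worst case we take at most 19 of each color, but all 10 lime, all 5 gold, all 5 pink, all 17 grey, and all 18 ivory (fewer than 19), giving 19 + 19 + 10 + 5 + 19 + 5 + 17 + 19 + 18 = 131.
One more glove then forces some color to 20, so 131 + 1 = 132.

132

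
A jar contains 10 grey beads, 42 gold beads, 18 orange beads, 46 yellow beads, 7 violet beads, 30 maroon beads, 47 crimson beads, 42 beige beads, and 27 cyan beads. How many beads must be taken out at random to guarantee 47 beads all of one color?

Treat the 9 colors as pigeonholes.
In the worst case we take at most 46 of each color, but all 10 grey, all 42 gold, all 18 orange, all 7 violet, all 30 maroon, all 42 beige, and all 27 cyan (fewer than 46), giving 10 + 42 + 18 + 46 + 7 + 30 + 46 + 42 + 27 = 268.
One more bead then forces some color to 47, so 268 + 1 = 269.

269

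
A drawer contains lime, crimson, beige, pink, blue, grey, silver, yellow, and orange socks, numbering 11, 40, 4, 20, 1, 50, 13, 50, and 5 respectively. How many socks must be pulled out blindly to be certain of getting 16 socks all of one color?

In the worst case we take at most 15 of each color, but all 11 lime, all 4 beige, all 1 blue, all 13 silver, and all 5 orange (fewer than 15), giving 11 + 15 + 4 + 15 + 1 + 15 + 13 + 15 + 5 = 94.
One more sock then forces some color to 16, so 94 + 1 = 95.

95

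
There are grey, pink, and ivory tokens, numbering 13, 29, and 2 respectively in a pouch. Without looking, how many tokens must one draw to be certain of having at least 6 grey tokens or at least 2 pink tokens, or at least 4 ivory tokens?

Each of the 3 colors has its own threshold; avoid all of them simultaneously.
The worst case stops just short of every target: 5 grey, 1 pink, all 2 ivory — 5 + 1 + 2 = 8 tokens.
One more token must push some color to its target, so 8 + 1 = 9.

9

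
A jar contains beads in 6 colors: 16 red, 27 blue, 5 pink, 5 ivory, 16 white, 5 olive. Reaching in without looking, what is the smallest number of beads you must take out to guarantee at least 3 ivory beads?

72

The worst case draws every non-ivory bead first: 16 + 27 + 5 + 16 + 5 = 69.
The next 3 draws are then forced to be ivory, giving 69 + 3 = 72.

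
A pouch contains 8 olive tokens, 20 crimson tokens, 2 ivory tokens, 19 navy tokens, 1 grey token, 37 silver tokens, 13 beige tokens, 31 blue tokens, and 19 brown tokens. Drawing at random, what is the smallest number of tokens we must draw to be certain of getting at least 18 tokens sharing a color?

110

Treat the 9 colors as pigeonholes.
In the worst case we take at most 17 of each color, but all 8 olive, all 2 ivory, all 1 grey, and all 13 beige (fewer than 17), giving 8 + 17 + 2 + 17 + 1 + 17 + 13 + 17 + 17 = 109.
One more token then forces some color to 18, so 109 + 1 = 110.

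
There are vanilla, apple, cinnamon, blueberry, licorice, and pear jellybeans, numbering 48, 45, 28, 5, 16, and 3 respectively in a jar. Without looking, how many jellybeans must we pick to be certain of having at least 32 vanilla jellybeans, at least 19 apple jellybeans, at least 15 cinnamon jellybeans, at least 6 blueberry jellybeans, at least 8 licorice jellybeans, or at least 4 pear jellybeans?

The worst case stops just short of every target: 31 vanilla, 18 apple, 14 cinnamon, 5 blueberry, 7 licorice, 3 pear — 31 + 18 + 14 + 5 + 7 + 3 = 78 jellybeans.
One more jellybean must push some flavor to its target, so 78 + 1 = 79.

79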